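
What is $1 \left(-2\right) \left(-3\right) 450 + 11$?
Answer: $2711$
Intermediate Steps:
$1 \left(-2\right) \left(-3\right) 450 + 11 = \left(-2\right) \left(-3\right) 450 + 11 = 6 \cdot 450 + 11 = 2700 + 11 = 2711$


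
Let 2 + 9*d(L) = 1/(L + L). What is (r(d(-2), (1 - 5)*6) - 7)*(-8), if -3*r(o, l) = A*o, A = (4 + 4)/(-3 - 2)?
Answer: 856/15 ≈ 57.067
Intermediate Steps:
A = -8/5 (A = 8/(-5) = 8*(-⅕) = -8/5 ≈ -1.6000)
d(L) = -2/9 + 1/(18*L) (d(L) = -2/9 + 1/(9*(L + L)) = -2/9 + 1/(9*((2*L))) = -2/9 + (1/(2*L))/9 = -2/9 + 1/(18*L))
r(o, l) = 8*o/15 (r(o, l) = -(-8)*o/15 = 8*o/15)
(r(d(-2), (1 - 5)*6) - 7)*(-8) = (8*((1/18)*(1 - 4*(-2))/(-2))/15 - 7)*(-8) = (8*((1/18)*(-½)*(1 + 8))/15 - 7)*(-8) = (8*((1/18)*(-½)*9)/15 - 7)*(-8) = ((8/15)*(-¼) - 7)*(-8) = (-2/15 - 7)*(-8) = -107/15*(-8) = 856/15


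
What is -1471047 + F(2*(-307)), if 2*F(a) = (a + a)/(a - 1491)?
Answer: -3096553321/2105 ≈ -1.4710e+6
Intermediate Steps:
F(a) = a/(-1491 + a) (F(a) = ((a + a)/(a - 1491))/2 = ((2*a)/(-1491 + a))/2 = (2*a/(-1491 + a))/2 = a/(-1491 + a))
-1471047 + F(2*(-307)) = -1471047 + (2*(-307))/(-1491 + 2*(-307)) = -1471047 - 614/(-1491 - 614) = -1471047 - 614/(-2105) = -1471047 - 614*(-1/2105) = -1471047 + 614/2105 = -3096553321/2105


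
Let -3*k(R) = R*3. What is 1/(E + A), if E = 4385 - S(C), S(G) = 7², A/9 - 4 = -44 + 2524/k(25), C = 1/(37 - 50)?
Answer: 25/76684 ≈ 0.00032601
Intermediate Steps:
k(R) = -R (k(R) = -R*3/3 = -R)
C = -1/13 (C = 1/(-13) = -1/13 ≈ -0.076923)
A = -31716/25 (A = 36 + 9*(-44 + 2524/((-1*25))) = 36 + 9*(-44 + 2524/(-25)) = 36 + 9*(-44 + 2524*(-1/25)) = 36 + 9*(-44 - 2524/25) = 36 + 9*(-3624/25) = 36 - 32616/25 = -31716/25 ≈ -1268.6)
S(G) = 49
E = 4336 (E = 4385 - 1*49 = 4385 - 49 = 4336)
1/(E + A) = 1/(4336 - 31716/25) = 1/(76684/25) = 25/76684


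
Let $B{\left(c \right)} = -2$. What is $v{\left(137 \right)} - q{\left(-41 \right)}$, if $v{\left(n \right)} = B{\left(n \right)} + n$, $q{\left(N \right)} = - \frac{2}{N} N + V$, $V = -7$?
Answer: $144$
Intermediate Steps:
$q{\left(N \right)} = -9$ ($q{\left(N \right)} = - \frac{2}{N} N - 7 = -2 - 7 = -9$)
$v{\left(n \right)} = -2 + n$
$v{\left(137 \right)} - q{\left(-41 \right)} = \left(-2 + 137\right) - -9 = 135 + 9 = 144$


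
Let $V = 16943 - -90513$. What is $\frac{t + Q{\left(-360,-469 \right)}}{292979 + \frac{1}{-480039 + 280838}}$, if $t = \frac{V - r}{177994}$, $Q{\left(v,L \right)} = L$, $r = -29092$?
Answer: $- \frac{8300968416119}{5194017085112666} \approx -0.0015982$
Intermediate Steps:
$V = 107456$ ($V = 16943 + 90513 = 107456$)
$t = \frac{68274}{88997}$ ($t = \frac{107456 - -29092}{177994} = \left(107456 + 29092\right) \frac{1}{177994} = 136548 \cdot \frac{1}{177994} = \frac{68274}{88997} \approx 0.76715$)
$\frac{t + Q{\left(-360,-469 \right)}}{292979 + \frac{1}{-480039 + 280838}} = \frac{\frac{68274}{88997} - 469}{292979 + \frac{1}{-480039 + 280838}} = - \frac{41671319}{88997 \left(292979 + \frac{1}{-199201}\right)} = - \frac{41671319}{88997 \left(292979 - \frac{1}{199201}\right)} = - \frac{41671319}{88997 \cdot \frac{58361709778}{199201}} = \left(- \frac{41671319}{88997}\right) \frac{199201}{58361709778} = - \frac{8300968416119}{5194017085112666}$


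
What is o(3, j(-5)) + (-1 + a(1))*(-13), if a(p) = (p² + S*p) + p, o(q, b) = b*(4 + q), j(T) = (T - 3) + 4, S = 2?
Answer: -67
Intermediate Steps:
j(T) = 1 + T (j(T) = (-3 + T) + 4 = 1 + T)
a(p) = p² + 3*p (a(p) = (p² + 2*p) + p = p² + 3*p)
o(3, j(-5)) + (-1 + a(1))*(-13) = (1 - 5)*(4 + 3) + (-1 + 1*(3 + 1))*(-13) = -4*7 + (-1 + 1*4)*(-13) = -28 + (-1 + 4)*(-13) = -28 + 3*(-13) = -28 - 39 = -67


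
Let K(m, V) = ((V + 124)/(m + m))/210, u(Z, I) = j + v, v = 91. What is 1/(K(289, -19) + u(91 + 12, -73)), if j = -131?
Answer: -1156/46239 ≈ -0.025001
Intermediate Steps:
u(Z, I) = -40 (u(Z, I) = -131 + 91 = -40)
K(m, V) = (124 + V)/(420*m) (K(m, V) = ((124 + V)/((2*m)))*(1/210) = ((124 + V)*(1/(2*m)))*(1/210) = ((124 + V)/(2*m))*(1/210) = (124 + V)/(420*m))
1/(K(289, -19) + u(91 + 12, -73)) = 1/((1/420)*(124 - 19)/289 - 40) = 1/((1/420)*(1/289)*105 - 40) = 1/(1/1156 - 40) = 1/(-46239/1156) = -1156/46239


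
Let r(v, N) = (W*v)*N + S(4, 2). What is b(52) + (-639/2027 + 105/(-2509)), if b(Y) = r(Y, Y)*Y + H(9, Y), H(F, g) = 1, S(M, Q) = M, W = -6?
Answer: -4289515806263/5085743 ≈ -8.4344e+5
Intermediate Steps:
r(v, N) = 4 - 6*N*v (r(v, N) = (-6*v)*N + 4 = -6*N*v + 4 = 4 - 6*N*v)
b(Y) = 1 + Y*(4 - 6*Y²) (b(Y) = (4 - 6*Y*Y)*Y + 1 = (4 - 6*Y²)*Y + 1 = Y*(4 - 6*Y²) + 1 = 1 + Y*(4 - 6*Y²))
b(52) + (-639/2027 + 105/(-2509)) = (1 - 6*52³ + 4*52) + (-639/2027 + 105/(-2509)) = (1 - 6*140608 + 208) + (-639*1/2027 + 105*(-1/2509)) = (1 - 843648 + 208) + (-639/2027 - 105/2509) = -843439 - 1816086/5085743 = -4289515806263/5085743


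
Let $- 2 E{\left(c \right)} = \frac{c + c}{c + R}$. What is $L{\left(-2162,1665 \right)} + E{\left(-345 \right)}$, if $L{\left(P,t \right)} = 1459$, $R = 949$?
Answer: $\frac{881581}{604} \approx 1459.6$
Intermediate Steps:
$E{\left(c \right)} = - \frac{c}{949 + c}$ ($E{\left(c \right)} = - \frac{\left(c + c\right) \frac{1}{c + 949}}{2} = - \frac{2 c \frac{1}{949 + c}}{2} = - \frac{c}{949 + c}$)
$L{\left(-2162,1665 \right)} + E{\left(-345 \right)} = 1459 - - \frac{345}{949 - 345} = 1459 - - \frac{345}{604} = 1459 - \left(-345\right) \frac{1}{604} = 1459 + \frac{345}{604} = \frac{881581}{604}$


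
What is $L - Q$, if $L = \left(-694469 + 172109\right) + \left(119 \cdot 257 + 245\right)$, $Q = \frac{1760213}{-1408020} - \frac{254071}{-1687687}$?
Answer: $- \frac{1168023428501253769}{2376297049740} \approx -4.9153 \cdot 10^{5}$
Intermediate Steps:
$Q = - \frac{2612951547911}{2376297049740}$ ($Q = 1760213 \left(- \frac{1}{1408020}\right) - - \frac{254071}{1687687} = - \frac{1760213}{1408020} + \frac{254071}{1687687} = - \frac{2612951547911}{2376297049740} \approx -1.0996$)
$L = -491532$ ($L = -522360 + \left(30583 + 245\right) = -522360 + 30828 = -491532$)
$L - Q = -491532 - - \frac{2612951547911}{2376297049740} = -491532 + \frac{2612951547911}{2376297049740} = - \frac{1168023428501253769}{2376297049740}$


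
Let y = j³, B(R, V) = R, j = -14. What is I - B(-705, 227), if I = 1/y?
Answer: 1934519/2744 ≈ 705.00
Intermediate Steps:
y = -2744 (y = (-14)³ = -2744)
I = -1/2744 (I = 1/(-2744) = -1/2744 ≈ -0.00036443)
I - B(-705, 227) = -1/2744 - 1*(-705) = -1/2744 + 705 = 1934519/2744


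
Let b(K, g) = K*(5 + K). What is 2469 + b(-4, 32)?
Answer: 2465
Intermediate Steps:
2469 + b(-4, 32) = 2469 - 4*(5 - 4) = 2469 - 4*1 = 2469 - 4 = 2465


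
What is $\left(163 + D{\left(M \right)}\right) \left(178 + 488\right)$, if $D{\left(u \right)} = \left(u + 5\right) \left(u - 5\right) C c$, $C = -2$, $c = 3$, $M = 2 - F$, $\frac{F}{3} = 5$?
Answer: $-466866$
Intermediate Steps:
$F = 15$ ($F = 3 \cdot 5 = 15$)
$M = -13$ ($M = 2 - 15 = -13$)
$D{\left(u \right)} = - 6 \left(-5 + u\right) \left(5 + u\right)$ ($D{\left(u \right)} = \left(u + 5\right) \left(u - 5\right) \left(-2\right) 3 = \left(5 + u\right) \left(-5 + u\right) \left(-2\right) 3 = \left(-5 + u\right) \left(5 + u\right) \left(-2\right) 3 = - 2 \left(-5 + u\right) \left(5 + u\right) 3 = - 6 \left(-5 + u\right) \left(5 + u\right)$)
$\left(163 + D{\left(M \right)}\right) \left(178 + 488\right) = \left(163 + \left(150 - 6 \left(-13\right)^{2}\right)\right) \left(178 + 488\right) = \left(163 + \left(150 - 1014\right)\right) 666 = \left(163 - 864\right) 666 = \left(-701\right) 666 = -466866$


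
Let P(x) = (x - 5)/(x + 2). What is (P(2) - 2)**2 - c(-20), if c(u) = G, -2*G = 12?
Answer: 217/16 ≈ 13.563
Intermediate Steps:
G = -6 (G = -1/2*12 = -6)
P(x) = (-5 + x)/(2 + x)
c(u) = -6
(P(2) - 2)**2 - c(-20) = ((-5 + 2)/(2 + 2) - 2)**2 - 1*(-6) = (-3/4 - 2)**2 + 6 = (-11/4)**2 + 6 = 121/16 + 6 = 217/16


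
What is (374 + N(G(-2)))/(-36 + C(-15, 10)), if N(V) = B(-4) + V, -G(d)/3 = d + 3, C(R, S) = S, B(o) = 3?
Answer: -187/13 ≈ -14.385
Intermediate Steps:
G(d) = -9 - 3*d (G(d) = -3*(d + 3) = -3*(3 + d) = -9 - 3*d)
N(V) = 3 + V
(374 + N(G(-2)))/(-36 + C(-15, 10)) = (374 + (3 + (-9 - 3*(-2))))/(-36 + 10) = (374 + (3 + (-9 + 6)))/(-26) = -(374 + (3 - 3))/26 = -(374 + 0)/26 = -1/26*374 = -187/13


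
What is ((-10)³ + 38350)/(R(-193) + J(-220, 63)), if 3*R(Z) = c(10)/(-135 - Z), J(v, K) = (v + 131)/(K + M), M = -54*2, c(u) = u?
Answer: 293625/16 ≈ 18352.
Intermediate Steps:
M = -108
J(v, K) = (131 + v)/(-108 + K) (J(v, K) = (v + 131)/(K - 108) = (131 + v)/(-108 + K))
R(Z) = 10/(3*(-135 - Z)) (R(Z) = (10/(-135 - Z))/3 = 10/(3*(-135 - Z)))
((-10)³ + 38350)/(R(-193) + J(-220, 63)) = ((-10)³ + 38350)/(-10/(405 + 3*(-193)) + (131 - 220)/(-108 + 63)) = (-1000 + 38350)/(-10/(405 - 579) - 89/(-45)) = 37350/(-10/(-174) - 1/45*(-89)) = 37350/(-10*(-1/174) + 89/45) = 37350/(5/87 + 89/45) = 37350/(2656/1305) = 37350*(1305/2656) = 293625/16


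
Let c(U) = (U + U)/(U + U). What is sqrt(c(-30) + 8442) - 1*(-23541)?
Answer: 23541 + sqrt(8443) ≈ 23633.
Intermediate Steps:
c(U) = 1 (c(U) = (2*U)/((2*U)) = (2*U)*(1/(2*U)) = 1)
sqrt(c(-30) + 8442) - 1*(-23541) = sqrt(1 + 8442) - 1*(-23541) = sqrt(8443) + 23541 = 23541 + sqrt(8443)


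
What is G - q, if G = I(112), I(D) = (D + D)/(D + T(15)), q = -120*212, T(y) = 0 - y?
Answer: 2467904/97 ≈ 25442.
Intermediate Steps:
T(y) = -y
q = -25440
I(D) = 2*D/(-15 + D) (I(D) = (D + D)/(D - 1*15) = (2*D)/(D - 15) = (2*D)/(-15 + D) = 2*D/(-15 + D))
G = 224/97 (G = 2*112/(-15 + 112) = 2*112/97 = 2*112*(1/97) = 224/97 ≈ 2.3093)
G - q = 224/97 - 1*(-25440) = 224/97 + 25440 = 2467904/97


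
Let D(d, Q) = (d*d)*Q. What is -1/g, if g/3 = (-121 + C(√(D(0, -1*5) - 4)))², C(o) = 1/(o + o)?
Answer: -1249360/54876342049 + 15488*I/164629026147 ≈ -2.2767e-5 + 9.4078e-8*I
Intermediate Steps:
D(d, Q) = Q*d² (D(d, Q) = d²*Q = Q*d²)
C(o) = 1/(2*o)
g = 3*(-121 - I/4)² (g = 3*(-121 + 1/(2*(√(-1*5*0² - 4))))² = 3*(-121 + 1/(2*(√(-5*0 - 4))))² = 3*(-121 + 1/(2*(√(0 - 4))))² = 3*(-121 + 1/(2*(√(-4))))² = 3*(-121 + 1/(2*((2*I))))² = 3*(-121 + (-I/2)/2)² = 3*(-121 - I/4)² ≈ 43923.0 + 181.5*I)
-1/g = -1/(702765/16 + 363*I/2) = -256*(702765/16 - 363*I/2)/493887078441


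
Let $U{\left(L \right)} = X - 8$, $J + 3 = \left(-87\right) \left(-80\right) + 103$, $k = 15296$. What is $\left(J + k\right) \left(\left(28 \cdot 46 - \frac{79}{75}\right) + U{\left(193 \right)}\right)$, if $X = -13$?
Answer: $\frac{707537592}{25} \approx 2.8302 \cdot 10^{7}$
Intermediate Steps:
$J = 7060$ ($J = -3 + \left(\left(-87\right) \left(-80\right) + 103\right) = -3 + \left(6960 + 103\right) = -3 + 7063 = 7060$)
$U{\left(L \right)} = -21$ ($U{\left(L \right)} = -13 - 8 = -21$)
$\left(J + k\right) \left(\left(28 \cdot 46 - \frac{79}{75}\right) + U{\left(193 \right)}\right) = \left(7060 + 15296\right) \left(\left(28 \cdot 46 - \frac{79}{75}\right) - 21\right) = 22356 \left(\left(1288 - \frac{79}{75}\right) - 21\right) = 22356 \left(\frac{96521}{75} - 21\right) = 22356 \cdot \frac{94946}{75} = \frac{707537592}{25}$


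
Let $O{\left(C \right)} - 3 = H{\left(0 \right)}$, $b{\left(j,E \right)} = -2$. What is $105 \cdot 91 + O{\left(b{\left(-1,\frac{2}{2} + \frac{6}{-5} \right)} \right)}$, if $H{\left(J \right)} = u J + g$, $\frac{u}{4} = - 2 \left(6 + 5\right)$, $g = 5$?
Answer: $9563$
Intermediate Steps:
$u = -88$ ($u = 4 \left(- 2 \left(6 + 5\right)\right) = 4 \left(\left(-2\right) 11\right) = 4 \left(-22\right) = -88$)
$H{\left(J \right)} = 5 - 88 J$ ($H{\left(J \right)} = - 88 J + 5 = 5 - 88 J$)
$O{\left(C \right)} = 8$ ($O{\left(C \right)} = 3 + \left(5 - 0\right) = 3 + \left(5 + 0\right) = 3 + 5 = 8$)
$105 \cdot 91 + O{\left(b{\left(-1,\frac{2}{2} + \frac{6}{-5} \right)} \right)} = 105 \cdot 91 + 8 = 9555 + 8 = 9563$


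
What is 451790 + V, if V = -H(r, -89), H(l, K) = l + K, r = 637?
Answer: 451242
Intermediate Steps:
H(l, K) = K + l
V = -548 (V = -(-89 + 637) = -1*548 = -548)
451790 + V = 451790 - 548 = 451242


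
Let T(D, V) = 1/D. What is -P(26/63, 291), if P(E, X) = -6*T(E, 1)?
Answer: 189/13 ≈ 14.538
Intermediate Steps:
T(D, V) = 1/D
P(E, X) = -6/E
-P(26/63, 291) = -(-6)/(26/63) = -(-6)/(26*(1/63)) = -(-6)/26/63 = -(-6)*63/26 = -1*(-189/13) = 189/13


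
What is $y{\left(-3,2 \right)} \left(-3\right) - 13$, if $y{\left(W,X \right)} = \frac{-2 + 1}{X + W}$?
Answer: $-16$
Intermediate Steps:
$y{\left(W,X \right)} = - \frac{1}{W + X}$
$y{\left(-3,2 \right)} \left(-3\right) - 13 = - \frac{1}{-3 + 2} \left(-3\right) - 13 = - \frac{1}{-1} \left(-3\right) - 13 = \left(-1\right) \left(-1\right) \left(-3\right) - 13 = 1 \left(-3\right) - 13 = -3 - 13 = -16$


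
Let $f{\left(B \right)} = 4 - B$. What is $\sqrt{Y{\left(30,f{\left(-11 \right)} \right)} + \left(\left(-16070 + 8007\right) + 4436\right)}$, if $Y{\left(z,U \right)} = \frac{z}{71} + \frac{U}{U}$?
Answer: $\frac{2 i \sqrt{4569134}}{71} \approx 60.213 i$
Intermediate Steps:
$Y{\left(z,U \right)} = 1 + \frac{z}{71}$ ($Y{\left(z,U \right)} = z \frac{1}{71} + 1 = \frac{z}{71} + 1 = 1 + \frac{z}{71}$)
$\sqrt{Y{\left(30,f{\left(-11 \right)} \right)} + \left(\left(-16070 + 8007\right) + 4436\right)} = \sqrt{\left(1 + \frac{1}{71} \cdot 30\right) + \left(\left(-16070 + 8007\right) + 4436\right)} = \sqrt{\left(1 + \frac{30}{71}\right) + \left(-8063 + 4436\right)} = \sqrt{\frac{101}{71} - 3627} = \sqrt{- \frac{257416}{71}} = \frac{2 i \sqrt{4569134}}{71}$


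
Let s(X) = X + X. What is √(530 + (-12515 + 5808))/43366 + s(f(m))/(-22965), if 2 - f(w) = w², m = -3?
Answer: 14/22965 + I*√6177/43366 ≈ 0.00060962 + 0.0018123*I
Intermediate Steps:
f(w) = 2 - w²
s(X) = 2*X
√(530 + (-12515 + 5808))/43366 + s(f(m))/(-22965) = √(530 + (-12515 + 5808))/43366 + (2*(2 - 1*(-3)²))/(-22965) = √(530 - 6707)*(1/43366) + (2*(2 - 1*9))*(-1/22965) = √(-6177)*(1/43366) + (2*(2 - 9))*(-1/22965) = (I*√6177)*(1/43366) + (2*(-7))*(-1/22965) = I*√6177/43366 - 14*(-1/22965) = I*√6177/43366 + 14/22965 = 14/22965 + I*√6177/43366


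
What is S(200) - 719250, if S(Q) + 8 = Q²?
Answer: -679258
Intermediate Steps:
S(Q) = -8 + Q²
S(200) - 719250 = (-8 + 200²) - 719250 = (-8 + 40000) - 719250 = 39992 - 719250 = -679258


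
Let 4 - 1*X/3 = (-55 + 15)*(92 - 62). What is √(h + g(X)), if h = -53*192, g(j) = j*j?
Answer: 4*√814773 ≈ 3610.6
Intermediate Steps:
X = 3612 (X = 12 - 3*(-55 + 15)*(92 - 62) = 12 - (-120)*30 = 12 - 3*(-1200) = 12 + 3600 = 3612)
g(j) = j²
h = -10176
√(h + g(X)) = √(-10176 + 3612²) = √(-10176 + 13046544) = √13036368 = 4*√814773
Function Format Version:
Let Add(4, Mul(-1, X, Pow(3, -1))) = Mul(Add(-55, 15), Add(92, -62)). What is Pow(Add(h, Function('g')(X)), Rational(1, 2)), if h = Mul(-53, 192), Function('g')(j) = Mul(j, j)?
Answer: Mul(4, Pow(814773, Rational(1, 2))) ≈ 3610.6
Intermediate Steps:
X = 3612 (X = Add(12, Mul(-3, Mul(Add(-55, 15), Add(92, -62)))) = Add(12, Mul(-3, Mul(-40, 30))) = Add(12, Mul(-3, -1200)) = Add(12, 3600) = 3612)
Function('g')(j) = Pow(j, 2)
h = -10176
Pow(Add(h, Function('g')(X)), Rational(1, 2)) = Pow(Add(-10176, Pow(3612, 2)), Rational(1, 2)) = Pow(Add(-10176, 13046544), Rational(1, 2)) = Pow(13036368, Rational(1, 2)) = Mul(4, Pow(814773, Rational(1, 2)))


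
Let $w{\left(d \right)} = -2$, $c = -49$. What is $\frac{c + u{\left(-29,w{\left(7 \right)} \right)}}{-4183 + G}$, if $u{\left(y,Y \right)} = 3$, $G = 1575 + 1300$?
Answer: $\frac{23}{654} \approx 0.035168$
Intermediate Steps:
$G = 2875$
$\frac{c + u{\left(-29,w{\left(7 \right)} \right)}}{-4183 + G} = \frac{-49 + 3}{-4183 + 2875} = - \frac{46}{-1308} = \left(-46\right) \left(- \frac{1}{1308}\right) = \frac{23}{654}$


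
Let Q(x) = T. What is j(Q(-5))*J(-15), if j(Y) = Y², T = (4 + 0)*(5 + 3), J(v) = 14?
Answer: 14336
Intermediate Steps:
T = 32 (T = 4*8 = 32)
Q(x) = 32
j(Q(-5))*J(-15) = 32²*14 = 1024*14 = 14336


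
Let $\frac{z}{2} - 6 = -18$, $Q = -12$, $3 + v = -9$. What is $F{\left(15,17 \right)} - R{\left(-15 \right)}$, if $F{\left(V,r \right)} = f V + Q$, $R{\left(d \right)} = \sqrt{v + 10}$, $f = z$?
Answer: $-372 - i \sqrt{2} \approx -372.0 - 1.4142 i$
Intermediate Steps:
$v = -12$ ($v = -3 - 9 = -12$)
$z = -24$ ($z = 12 + 2 \left(-18\right) = 12 - 36 = -24$)
$f = -24$
$R{\left(d \right)} = i \sqrt{2}$ ($R{\left(d \right)} = \sqrt{-12 + 10} = \sqrt{-2} = i \sqrt{2}$)
$F{\left(V,r \right)} = -12 - 24 V$ ($F{\left(V,r \right)} = - 24 V - 12 = -12 - 24 V$)
$F{\left(15,17 \right)} - R{\left(-15 \right)} = \left(-12 - 360\right) - i \sqrt{2} = -372 - i \sqrt{2}$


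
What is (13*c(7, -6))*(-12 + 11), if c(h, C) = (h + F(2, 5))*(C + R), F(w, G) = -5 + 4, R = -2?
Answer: 624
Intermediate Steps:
F(w, G) = -1
c(h, C) = (-1 + h)*(-2 + C) (c(h, C) = (h - 1)*(C - 2) = (-1 + h)*(-2 + C))
(13*c(7, -6))*(-12 + 11) = (13*(2 - 1*(-6) - 2*7 - 6*7))*(-12 + 11) = (13*(2 + 6 - 14 - 42))*(-1) = (13*(-48))*(-1) = -624*(-1) = 624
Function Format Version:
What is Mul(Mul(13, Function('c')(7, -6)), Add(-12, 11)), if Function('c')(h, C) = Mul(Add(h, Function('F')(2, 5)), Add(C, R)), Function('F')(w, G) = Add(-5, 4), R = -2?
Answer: 624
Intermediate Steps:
Function('F')(w, G) = -1
Function('c')(h, C) = Mul(Add(-1, h), Add(-2, C)) (Function('c')(h, C) = Mul(Add(h, -1), Add(C, -2)) = Mul(Add(-1, h), Add(-2, C)))
Mul(Mul(13, Function('c')(7, -6)), Add(-12, 11)) = Mul(Mul(13, Add(2, Mul(-1, -6), Mul(-2, 7), Mul(-6, 7))), Add(-12, 11)) = Mul(Mul(13, Add(2, 6, -14, -42)), -1) = Mul(Mul(13, -48), -1) = Mul(-624, -1) = 624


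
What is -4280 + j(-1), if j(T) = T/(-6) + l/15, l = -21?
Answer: -128437/30 ≈ -4281.2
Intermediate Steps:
j(T) = -7/5 - T/6 (j(T) = T/(-6) - 21/15 = T*(-⅙) - 21*1/15 = -T/6 - 7/5 = -7/5 - T/6)
-4280 + j(-1) = -4280 + (-7/5 - ⅙*(-1)) = -4280 + (-7/5 + ⅙) = -4280 - 37/30 = -128437/30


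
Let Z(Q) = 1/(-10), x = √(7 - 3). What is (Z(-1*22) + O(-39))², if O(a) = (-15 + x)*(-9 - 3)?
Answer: 2430481/100 ≈ 24305.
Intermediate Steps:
x = 2 (x = √4 = 2)
O(a) = 156 (O(a) = (-15 + 2)*(-9 - 3) = -13*(-12) = 156)
Z(Q) = -⅒
(Z(-1*22) + O(-39))² = (-⅒ + 156)² = (1559/10)² = 2430481/100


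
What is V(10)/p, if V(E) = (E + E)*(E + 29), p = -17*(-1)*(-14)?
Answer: -390/119 ≈ -3.2773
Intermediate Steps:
p = -238 (p = 17*(-14) = -238)
V(E) = 2*E*(29 + E) (V(E) = (2*E)*(29 + E) = 2*E*(29 + E))
V(10)/p = (2*10*(29 + 10))/(-238) = (2*10*39)*(-1/238) = 780*(-1/238) = -390/119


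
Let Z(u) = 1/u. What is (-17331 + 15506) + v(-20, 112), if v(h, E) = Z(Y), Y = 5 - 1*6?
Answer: -1826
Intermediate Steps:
Y = -1 (Y = 5 - 6 = -1)
v(h, E) = -1 (v(h, E) = 1/(-1) = -1)
(-17331 + 15506) + v(-20, 112) = (-17331 + 15506) - 1 = -1825 - 1 = -1826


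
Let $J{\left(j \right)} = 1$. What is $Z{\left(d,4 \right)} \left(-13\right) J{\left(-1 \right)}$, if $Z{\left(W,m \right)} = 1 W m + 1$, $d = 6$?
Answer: $-325$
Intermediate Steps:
$Z{\left(W,m \right)} = 1 + W m$ ($Z{\left(W,m \right)} = W m + 1 = 1 + W m$)
$Z{\left(d,4 \right)} \left(-13\right) J{\left(-1 \right)} = \left(1 + 6 \cdot 4\right) \left(-13\right) 1 = \left(1 + 24\right) \left(-13\right) 1 = 25 \left(-13\right) 1 = \left(-325\right) 1 = -325$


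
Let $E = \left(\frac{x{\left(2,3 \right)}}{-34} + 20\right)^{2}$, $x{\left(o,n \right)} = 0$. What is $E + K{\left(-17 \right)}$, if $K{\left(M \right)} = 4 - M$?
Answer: $421$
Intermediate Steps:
$E = 400$ ($E = \left(\frac{0}{-34} + 20\right)^{2} = \left(0 \left(- \frac{1}{34}\right) + 20\right)^{2} = \left(0 + 20\right)^{2} = 20^{2} = 400$)
$E + K{\left(-17 \right)} = 400 + \left(4 - -17\right) = 400 + \left(4 + 17\right) = 400 + 21 = 421$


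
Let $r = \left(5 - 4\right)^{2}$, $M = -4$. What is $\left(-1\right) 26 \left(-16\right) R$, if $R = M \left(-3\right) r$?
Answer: $4992$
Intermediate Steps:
$r = 1$ ($r = 1^{2} = 1$)
$R = 12$ ($R = \left(-4\right) \left(-3\right) 1 = 12 \cdot 1 = 12$)
$\left(-1\right) 26 \left(-16\right) R = \left(-1\right) 26 \left(-16\right) 12 = \left(-26\right) \left(-16\right) 12 = 416 \cdot 12 = 4992$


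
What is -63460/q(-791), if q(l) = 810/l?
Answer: 5019686/81 ≈ 61971.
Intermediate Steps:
-63460/q(-791) = -63460/(810/(-791)) = -63460/(810*(-1/791)) = -63460/(-810/791) = -63460*(-791/810) = 5019686/81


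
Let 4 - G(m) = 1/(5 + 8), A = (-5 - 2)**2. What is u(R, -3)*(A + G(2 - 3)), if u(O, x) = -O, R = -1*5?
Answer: 3440/13 ≈ 264.62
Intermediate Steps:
R = -5
A = 49 (A = (-7)**2 = 49)
G(m) = 51/13 (G(m) = 4 - 1/(5 + 8) = 4 - 1/13 = 51/13)
u(R, -3)*(A + G(2 - 3)) = (-1*(-5))*(49 + 51/13) = 5*(688/13) = 3440/13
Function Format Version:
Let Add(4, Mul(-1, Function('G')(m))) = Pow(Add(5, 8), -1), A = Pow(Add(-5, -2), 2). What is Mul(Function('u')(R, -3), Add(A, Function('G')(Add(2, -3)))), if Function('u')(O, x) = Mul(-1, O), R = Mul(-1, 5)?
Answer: Rational(3440, 13) ≈ 264.62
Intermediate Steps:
R = -5
A = 49 (A = Pow(-7, 2) = 49)
Function('G')(m) = Rational(51, 13) (Function('G')(m) = Add(4, Mul(-1, Pow(Add(5, 8), -1))) = Add(4, Mul(-1, Pow(13, -1))) = Add(4, Mul(-1, Rational(1, 13))) = Add(4, Rational(-1, 13)) = Rational(51, 13))
Mul(Function('u')(R, -3), Add(A, Function('G')(Add(2, -3)))) = Mul(Mul(-1, -5), Add(49, Rational(51, 13))) = Mul(5, Rational(688, 13)) = Rational(3440, 13)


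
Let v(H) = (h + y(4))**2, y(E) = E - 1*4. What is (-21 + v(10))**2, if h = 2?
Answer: 289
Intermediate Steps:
y(E) = -4 + E (y(E) = E - 4 = -4 + E)
v(H) = 4 (v(H) = (2 + (-4 + 4))**2 = (2 + 0)**2 = 2**2 = 4)
(-21 + v(10))**2 = (-21 + 4)**2 = (-17)**2 = 289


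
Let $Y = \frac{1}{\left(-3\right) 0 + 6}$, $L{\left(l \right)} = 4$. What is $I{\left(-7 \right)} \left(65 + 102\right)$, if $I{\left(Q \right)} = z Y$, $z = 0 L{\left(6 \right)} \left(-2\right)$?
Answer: $0$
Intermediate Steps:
$Y = \frac{1}{6}$ ($Y = \frac{1}{0 + 6} = \frac{1}{6} \approx 0.16667$)
$z = 0$ ($z = 0 \cdot 4 \left(-2\right) = 0 \left(-2\right) = 0$)
$I{\left(Q \right)} = 0$ ($I{\left(Q \right)} = 0 \cdot \frac{1}{6} = 0$)
$I{\left(-7 \right)} \left(65 + 102\right) = 0 \left(65 + 102\right) = 0 \cdot 167 = 0$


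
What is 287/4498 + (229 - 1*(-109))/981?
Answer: 1801871/4412538 ≈ 0.40835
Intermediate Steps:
287/4498 + (229 - 1*(-109))/981 = 287*(1/4498) + (229 + 109)*(1/981) = 287/4498 + 338*(1/981) = 287/4498 + 338/981 = 1801871/4412538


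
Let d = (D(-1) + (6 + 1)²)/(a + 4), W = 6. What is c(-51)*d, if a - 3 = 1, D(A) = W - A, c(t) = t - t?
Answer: 0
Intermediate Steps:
c(t) = 0
D(A) = 6 - A
a = 4 (a = 3 + 1 = 4)
d = 7 (d = ((6 - 1*(-1)) + (6 + 1)²)/(4 + 4) = ((6 + 1) + 7²)/8 = (7 + 49)*(⅛) = 56*(⅛) = 7)
c(-51)*d = 0*7 = 0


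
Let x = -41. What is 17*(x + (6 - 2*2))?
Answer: -663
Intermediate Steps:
17*(x + (6 - 2*2)) = 17*(-41 + (6 - 2*2)) = 17*(-41 + (6 - 4)) = 17*(-41 + 2) = 17*(-39) = -663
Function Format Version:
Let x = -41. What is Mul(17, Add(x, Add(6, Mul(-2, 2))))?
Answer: -663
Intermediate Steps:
Mul(17, Add(x, Add(6, Mul(-2, 2)))) = Mul(17, Add(-41, Add(6, Mul(-2, 2)))) = Mul(17, Add(-41, Add(6, -4))) = Mul(17, Add(-41, 2)) = Mul(17, -39) = -663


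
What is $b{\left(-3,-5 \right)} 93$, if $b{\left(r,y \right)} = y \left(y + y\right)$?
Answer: $4650$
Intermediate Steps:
$b{\left(r,y \right)} = 2 y^{2}$ ($b{\left(r,y \right)} = y 2 y = 2 y^{2}$)
$b{\left(-3,-5 \right)} 93 = 2 \left(-5\right)^{2} \cdot 93 = 2 \cdot 25 \cdot 93 = 50 \cdot 93 = 4650$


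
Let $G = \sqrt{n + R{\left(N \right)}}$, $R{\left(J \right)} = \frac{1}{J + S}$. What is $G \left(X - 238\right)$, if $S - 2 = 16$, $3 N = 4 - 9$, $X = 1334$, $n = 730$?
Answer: $\frac{1096 \sqrt{35773}}{7} \approx 29614.0$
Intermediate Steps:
$N = - \frac{5}{3}$ ($N = \frac{4 - 9}{3} = \frac{1}{3} \left(-5\right) = - \frac{5}{3} \approx -1.6667$)
$S = 18$ ($S = 2 + 16 = 18$)
$R{\left(J \right)} = \frac{1}{18 + J}$ ($R{\left(J \right)} = \frac{1}{J + 18} = \frac{1}{18 + J}$)
$G = \frac{\sqrt{35773}}{7}$ ($G = \sqrt{730 + \frac{1}{18 - \frac{5}{3}}} = \sqrt{730 + \frac{1}{\frac{49}{3}}} = \sqrt{730 + \frac{3}{49}} = \sqrt{\frac{35773}{49}} = \frac{\sqrt{35773}}{7} \approx 27.02$)
$G \left(X - 238\right) = \frac{\sqrt{35773}}{7} \left(1334 - 238\right) = \frac{\sqrt{35773}}{7} \cdot 1096 = \frac{1096 \sqrt{35773}}{7}$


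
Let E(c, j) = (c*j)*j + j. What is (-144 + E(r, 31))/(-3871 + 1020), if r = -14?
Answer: 13567/2851 ≈ 4.7587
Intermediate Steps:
E(c, j) = j + c*j**2 (E(c, j) = c*j**2 + j = j + c*j**2)
(-144 + E(r, 31))/(-3871 + 1020) = (-144 + 31*(1 - 14*31))/(-3871 + 1020) = (-144 + 31*(1 - 434))/(-2851) = (-144 + 31*(-433))*(-1/2851) = (-144 - 13423)*(-1/2851) = -13567*(-1/2851) = 13567/2851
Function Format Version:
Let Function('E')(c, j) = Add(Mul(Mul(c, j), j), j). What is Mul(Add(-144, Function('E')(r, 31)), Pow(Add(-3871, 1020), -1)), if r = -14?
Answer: Rational(13567, 2851) ≈ 4.7587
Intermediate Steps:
Function('E')(c, j) = Add(j, Mul(c, Pow(j, 2))) (Function('E')(c, j) = Add(Mul(c, Pow(j, 2)), j) = Add(j, Mul(c, Pow(j, 2))))
Mul(Add(-144, Function('E')(r, 31)), Pow(Add(-3871, 1020), -1)) = Mul(Add(-144, Mul(31, Add(1, Mul(-14, 31)))), Pow(Add(-3871, 1020), -1)) = Mul(Add(-144, Mul(31, Add(1, -434))), Pow(-2851, -1)) = Mul(Add(-144, Mul(31, -433)), Rational(-1, 2851)) = Mul(Add(-144, -13423), Rational(-1, 2851)) = Mul(-13567, Rational(-1, 2851)) = Rational(13567, 2851)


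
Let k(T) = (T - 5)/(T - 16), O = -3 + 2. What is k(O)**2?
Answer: 36/289 ≈ 0.12457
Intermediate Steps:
O = -1
k(T) = (-5 + T)/(-16 + T)
k(O)**2 = ((-5 - 1)/(-16 - 1))**2 = (-6/(-17))**2 = (-1/17*(-6))**2 = (6/17)**2 = 36/289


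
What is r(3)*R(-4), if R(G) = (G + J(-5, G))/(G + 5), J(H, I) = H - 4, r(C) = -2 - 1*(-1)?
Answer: 13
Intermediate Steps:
r(C) = -1 (r(C) = -2 + 1 = -1)
J(H, I) = -4 + H
R(G) = (-9 + G)/(5 + G) (R(G) = (G + (-4 - 5))/(G + 5) = (G - 9)/(5 + G) = (-9 + G)/(5 + G))
r(3)*R(-4) = -(-9 - 4)/(5 - 4) = -(-13)/1 = -(-13) = -1*(-13) = 13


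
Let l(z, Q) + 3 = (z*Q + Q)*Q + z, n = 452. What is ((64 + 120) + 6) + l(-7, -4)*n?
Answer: -47722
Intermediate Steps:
l(z, Q) = -3 + z + Q*(Q + Q*z) (l(z, Q) = -3 + ((z*Q + Q)*Q + z) = -3 + ((Q*z + Q)*Q + z) = -3 + ((Q + Q*z)*Q + z) = -3 + (Q*(Q + Q*z) + z) = -3 + (z + Q*(Q + Q*z)) = -3 + z + Q*(Q + Q*z))
((64 + 120) + 6) + l(-7, -4)*n = ((64 + 120) + 6) + (-3 - 7 + (-4)² - 7*(-4)²)*452 = (184 + 6) + (-3 - 7 + 16 - 7*16)*452 = 190 + (-3 - 7 + 16 - 112)*452 = 190 - 106*452 = 190 - 47912 = -47722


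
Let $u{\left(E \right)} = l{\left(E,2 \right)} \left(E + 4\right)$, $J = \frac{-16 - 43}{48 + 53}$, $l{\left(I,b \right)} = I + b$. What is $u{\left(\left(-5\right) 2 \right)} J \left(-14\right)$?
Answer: $\frac{39648}{101} \approx 392.55$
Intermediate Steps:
$J = - \frac{59}{101} \approx -0.58416$
$u{\left(E \right)} = \left(2 + E\right) \left(4 + E\right)$ ($u{\left(E \right)} = \left(E + 2\right) \left(E + 4\right) = \left(2 + E\right) \left(4 + E\right)$)
$u{\left(\left(-5\right) 2 \right)} J \left(-14\right) = \left(2 - 10\right) \left(4 - 10\right) \left(- \frac{59}{101}\right) \left(-14\right) = \left(-8\right) \left(-6\right) \left(- \frac{59}{101}\right) \left(-14\right) = 48 \left(- \frac{59}{101}\right) \left(-14\right) = \left(- \frac{2832}{101}\right) \left(-14\right) = \frac{39648}{101}$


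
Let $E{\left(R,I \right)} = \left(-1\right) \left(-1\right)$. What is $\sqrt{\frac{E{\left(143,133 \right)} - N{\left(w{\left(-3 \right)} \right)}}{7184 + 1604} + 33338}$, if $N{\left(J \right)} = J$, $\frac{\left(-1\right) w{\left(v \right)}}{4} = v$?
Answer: $\frac{\sqrt{3808666329}}{338} \approx 182.59$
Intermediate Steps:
$w{\left(v \right)} = - 4 v$
$E{\left(R,I \right)} = 1$
$\sqrt{\frac{E{\left(143,133 \right)} - N{\left(w{\left(-3 \right)} \right)}}{7184 + 1604} + 33338} = \sqrt{\frac{1 - \left(-4\right) \left(-3\right)}{7184 + 1604} + 33338} = \sqrt{\frac{1 - 12}{8788} + 33338} = \sqrt{\left(1 - 12\right) \frac{1}{8788} + 33338} = \sqrt{\left(-11\right) \frac{1}{8788} + 33338} = \sqrt{- \frac{11}{8788} + 33338} = \sqrt{\frac{292974333}{8788}} = \frac{\sqrt{3808666329}}{338}$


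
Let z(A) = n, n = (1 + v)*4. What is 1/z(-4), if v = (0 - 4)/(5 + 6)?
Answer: 11/28 ≈ 0.39286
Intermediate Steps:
v = -4/11 ≈ -0.36364
n = 28/11 (n = (1 - 4/11)*4 = (7/11)*4 = 28/11 ≈ 2.5455)
z(A) = 28/11
1/z(-4) = 1/(28/11) = 11/28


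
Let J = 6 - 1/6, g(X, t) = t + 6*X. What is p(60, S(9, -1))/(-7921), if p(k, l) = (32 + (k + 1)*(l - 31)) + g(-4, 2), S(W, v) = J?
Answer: 9151/47526 ≈ 0.19255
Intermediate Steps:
J = 35/6 (J = 6 - 1*⅙ = 6 - ⅙ = 35/6 ≈ 5.8333)
S(W, v) = 35/6
p(k, l) = 10 + (1 + k)*(-31 + l) (p(k, l) = (32 + (k + 1)*(l - 31)) + (2 + 6*(-4)) = (32 + (1 + k)*(-31 + l)) + (2 - 24) = (32 + (1 + k)*(-31 + l)) - 22 = 10 + (1 + k)*(-31 + l))
p(60, S(9, -1))/(-7921) = (-21 + 35/6 - 31*60 + 60*(35/6))/(-7921) = (-21 + 35/6 - 1860 + 350)*(-1/7921) = -9151/6*(-1/7921) = 9151/47526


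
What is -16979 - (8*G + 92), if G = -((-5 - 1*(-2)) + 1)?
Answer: -17087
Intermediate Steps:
G = 2 (G = -((-5 + 2) + 1) = -(-3 + 1) = -1*(-2) = 2)
-16979 - (8*G + 92) = -16979 - (8*2 + 92) = -16979 - (16 + 92) = -16979 - 1*108 = -16979 - 108 = -17087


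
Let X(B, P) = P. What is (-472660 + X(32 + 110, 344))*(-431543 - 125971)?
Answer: 263322782424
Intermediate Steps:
(-472660 + X(32 + 110, 344))*(-431543 - 125971) = (-472660 + 344)*(-431543 - 125971) = -472316*(-557514) = 263322782424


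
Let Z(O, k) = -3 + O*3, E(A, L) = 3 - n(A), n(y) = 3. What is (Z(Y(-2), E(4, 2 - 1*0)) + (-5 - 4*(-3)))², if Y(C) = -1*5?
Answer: 121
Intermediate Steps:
Y(C) = -5
E(A, L) = 0 (E(A, L) = 3 - 1*3 = 3 - 3 = 0)
Z(O, k) = -3 + 3*O
(Z(Y(-2), E(4, 2 - 1*0)) + (-5 - 4*(-3)))² = ((-3 + 3*(-5)) + (-5 - 4*(-3)))² = ((-3 - 15) + (-5 + 12))² = (-18 + 7)² = (-11)² = 121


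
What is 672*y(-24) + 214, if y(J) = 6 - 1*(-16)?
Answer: 14998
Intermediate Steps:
y(J) = 22 (y(J) = 6 + 16 = 22)
672*y(-24) + 214 = 672*22 + 214 = 14784 + 214 = 14998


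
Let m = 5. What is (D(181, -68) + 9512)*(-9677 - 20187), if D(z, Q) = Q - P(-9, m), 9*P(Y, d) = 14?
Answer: -2537902448/9 ≈ -2.8199e+8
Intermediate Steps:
P(Y, d) = 14/9 (P(Y, d) = (⅑)*14 = 14/9)
D(z, Q) = -14/9 + Q (D(z, Q) = Q - 1*14/9 = Q - 14/9 = -14/9 + Q)
(D(181, -68) + 9512)*(-9677 - 20187) = ((-14/9 - 68) + 9512)*(-9677 - 20187) = (-626/9 + 9512)*(-29864) = (84982/9)*(-29864) = -2537902448/9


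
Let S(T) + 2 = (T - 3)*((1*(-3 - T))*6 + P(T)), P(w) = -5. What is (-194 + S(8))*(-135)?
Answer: 74385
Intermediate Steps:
S(T) = -2 + (-23 - 6*T)*(-3 + T) (S(T) = -2 + (T - 3)*((1*(-3 - T))*6 - 5) = -2 + (-3 + T)*((-3 - T)*6 - 5) = -2 + (-3 + T)*((-18 - 6*T) - 5) = -2 + (-3 + T)*(-23 - 6*T) = -2 + (-23 - 6*T)*(-3 + T))
(-194 + S(8))*(-135) = (-194 + (67 - 6*8² - 5*8))*(-135) = (-194 + (67 - 6*64 - 40))*(-135) = (-194 + (67 - 384 - 40))*(-135) = (-194 - 357)*(-135) = -551*(-135) = 74385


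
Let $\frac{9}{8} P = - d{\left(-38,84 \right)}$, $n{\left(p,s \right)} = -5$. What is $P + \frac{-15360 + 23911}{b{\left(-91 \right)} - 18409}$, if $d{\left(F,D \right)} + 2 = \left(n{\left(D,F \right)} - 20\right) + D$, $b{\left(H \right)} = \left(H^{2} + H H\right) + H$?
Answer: $- \frac{2093}{38} \approx -55.079$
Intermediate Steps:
$b{\left(H \right)} = H + 2 H^{2}$ ($b{\left(H \right)} = \left(H^{2} + H^{2}\right) + H = 2 H^{2} + H = H + 2 H^{2}$)
$d{\left(F,D \right)} = -27 + D$ ($d{\left(F,D \right)} = -2 + \left(\left(-5 - 20\right) + D\right) = -2 + \left(-25 + D\right) = -27 + D$)
$P = - \frac{152}{3}$ ($P = \frac{8 \left(- (-27 + 84)\right)}{9} = \frac{8 \left(\left(-1\right) 57\right)}{9} = \frac{8}{9} \left(-57\right) = - \frac{152}{3} \approx -50.667$)
$P + \frac{-15360 + 23911}{b{\left(-91 \right)} - 18409} = - \frac{152}{3} + \frac{-15360 + 23911}{- 91 \left(1 + 2 \left(-91\right)\right) - 18409} = - \frac{152}{3} + \frac{8551}{- 91 \left(1 - 182\right) - 18409} = - \frac{152}{3} + \frac{8551}{\left(-91\right) \left(-181\right) - 18409} = - \frac{152}{3} + \frac{8551}{16471 - 18409} = - \frac{152}{3} + \frac{8551}{-1938} = - \frac{152}{3} + 8551 \left(- \frac{1}{1938}\right) = - \frac{152}{3} - \frac{503}{114} = - \frac{2093}{38}$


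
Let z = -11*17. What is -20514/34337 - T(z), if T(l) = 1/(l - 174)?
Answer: -7371217/12395657 ≈ -0.59466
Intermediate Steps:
z = -187
T(l) = 1/(-174 + l)
-20514/34337 - T(z) = -20514/34337 - 1/(-174 - 187) = -20514*1/34337 - 1/(-361) = -20514/34337 - 1*(-1/361) = -20514/34337 + 1/361 = -7371217/12395657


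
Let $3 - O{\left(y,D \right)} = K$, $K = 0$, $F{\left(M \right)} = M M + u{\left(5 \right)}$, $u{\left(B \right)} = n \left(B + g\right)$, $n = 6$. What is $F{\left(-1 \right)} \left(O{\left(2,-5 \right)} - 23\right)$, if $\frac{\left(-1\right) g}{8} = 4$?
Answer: $3220$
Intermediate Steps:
$g = -32$ ($g = \left(-8\right) 4 = -32$)
$u{\left(B \right)} = -192 + 6 B$ ($u{\left(B \right)} = 6 \left(B - 32\right) = 6 \left(-32 + B\right) = -192 + 6 B$)
$F{\left(M \right)} = -162 + M^{2}$ ($F{\left(M \right)} = M M + \left(-192 + 6 \cdot 5\right) = M^{2} + \left(-192 + 30\right) = M^{2} - 162 = -162 + M^{2}$)
$O{\left(y,D \right)} = 3$ ($O{\left(y,D \right)} = 3 - 0 = 3 + 0 = 3$)
$F{\left(-1 \right)} \left(O{\left(2,-5 \right)} - 23\right) = \left(-162 + \left(-1\right)^{2}\right) \left(3 - 23\right) = \left(-162 + 1\right) \left(-20\right) = \left(-161\right) \left(-20\right) = 3220$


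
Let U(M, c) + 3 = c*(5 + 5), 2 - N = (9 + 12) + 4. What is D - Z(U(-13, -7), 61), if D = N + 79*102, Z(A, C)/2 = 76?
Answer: 7883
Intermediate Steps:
N = -23 (N = 2 - ((9 + 12) + 4) = 2 - (21 + 4) = 2 - 1*25 = 2 - 25 = -23)
U(M, c) = -3 + 10*c (U(M, c) = -3 + c*(5 + 5) = -3 + c*10 = -3 + 10*c)
Z(A, C) = 152 (Z(A, C) = 2*76 = 152)
D = 8035 (D = -23 + 79*102 = -23 + 8058 = 8035)
D - Z(U(-13, -7), 61) = 8035 - 1*152 = 8035 - 152 = 7883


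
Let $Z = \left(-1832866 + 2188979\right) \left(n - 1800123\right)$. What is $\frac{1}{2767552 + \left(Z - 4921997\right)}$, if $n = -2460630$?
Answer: $- \frac{1}{1517311687534} \approx -6.5906 \cdot 10^{-13}$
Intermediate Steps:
$Z = -1517309533089$ ($Z = \left(-1832866 + 2188979\right) \left(-2460630 - 1800123\right) = 356113 \left(-4260753\right) = -1517309533089$)
$\frac{1}{2767552 + \left(Z - 4921997\right)} = \frac{1}{2767552 - 1517314455086} = \frac{1}{-1517311687534} = - \frac{1}{1517311687534}$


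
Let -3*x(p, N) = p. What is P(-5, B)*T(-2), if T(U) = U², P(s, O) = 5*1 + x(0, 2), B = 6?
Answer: 20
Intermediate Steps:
x(p, N) = -p/3
P(s, O) = 5 (P(s, O) = 5*1 - ⅓*0 = 5 + 0 = 5)
P(-5, B)*T(-2) = 5*(-2)² = 5*4 = 20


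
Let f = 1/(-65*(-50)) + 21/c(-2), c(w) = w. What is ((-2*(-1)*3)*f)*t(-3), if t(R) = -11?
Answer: 1126092/1625 ≈ 692.98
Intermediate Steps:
f = -17062/1625 (f = 1/(-65*(-50)) + 21/(-2) = -1/65*(-1/50) + 21*(-1/2) = 1/3250 - 21/2 = -17062/1625 ≈ -10.500)
((-2*(-1)*3)*f)*t(-3) = ((-2*(-1)*3)*(-17062/1625))*(-11) = ((2*3)*(-17062/1625))*(-11) = (6*(-17062/1625))*(-11) = -102372/1625*(-11) = 1126092/1625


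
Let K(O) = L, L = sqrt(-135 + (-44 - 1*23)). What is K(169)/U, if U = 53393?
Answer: I*sqrt(202)/53393 ≈ 0.00026619*I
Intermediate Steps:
L = I*sqrt(202) (L = sqrt(-135 + (-44 - 23)) = sqrt(-135 - 67) = sqrt(-202) = I*sqrt(202) ≈ 14.213*I)
K(O) = I*sqrt(202)
K(169)/U = (I*sqrt(202))/53393 = (I*sqrt(202))*(1/53393) = I*sqrt(202)/53393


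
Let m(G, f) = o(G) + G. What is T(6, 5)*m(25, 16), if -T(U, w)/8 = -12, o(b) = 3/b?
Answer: 60288/25 ≈ 2411.5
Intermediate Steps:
T(U, w) = 96 (T(U, w) = -8*(-12) = 96)
m(G, f) = G + 3/G (m(G, f) = 3/G + G = G + 3/G)
T(6, 5)*m(25, 16) = 96*(25 + 3/25) = 96*(628/25) = 60288/25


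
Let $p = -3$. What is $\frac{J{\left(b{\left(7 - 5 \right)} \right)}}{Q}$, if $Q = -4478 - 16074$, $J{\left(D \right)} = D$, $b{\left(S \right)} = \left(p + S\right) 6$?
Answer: $\frac{3}{10276} \approx 0.00029194$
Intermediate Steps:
$b{\left(S \right)} = -18 + 6 S$ ($b{\left(S \right)} = \left(-3 + S\right) 6 = -18 + 6 S$)
$Q = -20552$
$\frac{J{\left(b{\left(7 - 5 \right)} \right)}}{Q} = \frac{-18 + 6 \left(7 - 5\right)}{-20552} = \left(-18 + 6 \cdot 2\right) \left(- \frac{1}{20552}\right) = \left(-18 + 12\right) \left(- \frac{1}{20552}\right) = \left(-6\right) \left(- \frac{1}{20552}\right) = \frac{3}{10276}$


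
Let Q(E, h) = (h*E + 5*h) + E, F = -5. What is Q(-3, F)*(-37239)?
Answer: 484107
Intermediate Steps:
Q(E, h) = E + 5*h + E*h (Q(E, h) = (E*h + 5*h) + E = (5*h + E*h) + E = E + 5*h + E*h)
Q(-3, F)*(-37239) = (-3 + 5*(-5) - 3*(-5))*(-37239) = (-3 - 25 + 15)*(-37239) = -13*(-37239) = 484107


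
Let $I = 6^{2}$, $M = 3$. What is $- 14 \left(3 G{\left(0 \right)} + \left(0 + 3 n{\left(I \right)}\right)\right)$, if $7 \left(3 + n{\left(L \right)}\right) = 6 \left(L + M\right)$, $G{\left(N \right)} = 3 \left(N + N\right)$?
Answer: $-1278$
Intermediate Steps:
$G{\left(N \right)} = 6 N$ ($G{\left(N \right)} = 3 \cdot 2 N = 6 N$)
$I = 36$
$n{\left(L \right)} = - \frac{3}{7} + \frac{6 L}{7}$ ($n{\left(L \right)} = -3 + \frac{6 \left(L + 3\right)}{7} = -3 + \frac{6 \left(3 + L\right)}{7} = -3 + \frac{18 + 6 L}{7} = -3 + \left(\frac{18}{7} + \frac{6 L}{7}\right) = - \frac{3}{7} + \frac{6 L}{7}$)
$- 14 \left(3 G{\left(0 \right)} + \left(0 + 3 n{\left(I \right)}\right)\right) = - 14 \left(3 \cdot 6 \cdot 0 + \left(0 + 3 \left(- \frac{3}{7} + \frac{6}{7} \cdot 36\right)\right)\right) = - 14 \left(3 \cdot 0 + \left(0 + 3 \left(- \frac{3}{7} + \frac{216}{7}\right)\right)\right) = - 14 \left(0 + \left(0 + 3 \cdot \frac{213}{7}\right)\right) = - 14 \left(0 + \left(0 + \frac{639}{7}\right)\right) = - 14 \left(0 + \frac{639}{7}\right) = \left(-14\right) \frac{639}{7} = -1278$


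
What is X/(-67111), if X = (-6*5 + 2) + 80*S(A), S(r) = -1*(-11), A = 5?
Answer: -852/67111 ≈ -0.012695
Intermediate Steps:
S(r) = 11
X = 852 (X = (-6*5 + 2) + 80*11 = (-30 + 2) + 880 = -28 + 880 = 852)
X/(-67111) = 852/(-67111) = 852*(-1/67111) = -852/67111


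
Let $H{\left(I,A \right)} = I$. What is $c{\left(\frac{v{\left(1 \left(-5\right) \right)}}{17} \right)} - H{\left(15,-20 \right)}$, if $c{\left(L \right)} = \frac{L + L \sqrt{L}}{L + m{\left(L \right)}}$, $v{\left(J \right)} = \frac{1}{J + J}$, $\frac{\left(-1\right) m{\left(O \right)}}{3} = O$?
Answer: $- \frac{31}{2} - \frac{i \sqrt{170}}{340} \approx -15.5 - 0.038348 i$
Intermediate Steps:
$m{\left(O \right)} = - 3 O$
$v{\left(J \right)} = \frac{1}{2 J}$
$c{\left(L \right)} = - \frac{L + L^{\frac{3}{2}}}{2 L}$ ($c{\left(L \right)} = \frac{L + L \sqrt{L}}{L - 3 L} = \frac{L + L^{\frac{3}{2}}}{\left(-2\right) L} = \left(L + L^{\frac{3}{2}}\right) \left(- \frac{1}{2 L}\right) = - \frac{L + L^{\frac{3}{2}}}{2 L}$)
$c{\left(\frac{v{\left(1 \left(-5\right) \right)}}{17} \right)} - H{\left(15,-20 \right)} = \frac{- \frac{\frac{1}{2} \frac{1}{1 \left(-5\right)}}{17} - \left(\frac{\frac{1}{2} \frac{1}{1 \left(-5\right)}}{17}\right)^{\frac{3}{2}}}{2 \frac{\frac{1}{2} \frac{1}{1 \left(-5\right)}}{17}} - 15 = \frac{- \frac{\frac{1}{2} \frac{1}{-5}}{17} - \left(\frac{1}{2 \left(-5\right)} \frac{1}{17}\right)^{\frac{3}{2}}}{2 \frac{1}{2 \left(-5\right)} \frac{1}{17}} - 15 = \frac{- \frac{\frac{1}{2} \left(- \frac{1}{5}\right)}{17} - \left(\frac{1}{2} \left(- \frac{1}{5}\right) \frac{1}{17}\right)^{\frac{3}{2}}}{2 \cdot \frac{1}{2} \left(- \frac{1}{5}\right) \frac{1}{17}} - 15 = \frac{- \frac{-1}{10 \cdot 17} - \left(\left(- \frac{1}{10}\right) \frac{1}{17}\right)^{\frac{3}{2}}}{2 \left(\left(- \frac{1}{10}\right) \frac{1}{17}\right)} - 15 = \frac{\left(-1\right) \left(- \frac{1}{170}\right) - \left(- \frac{1}{170}\right)^{\frac{3}{2}}}{2 \left(- \frac{1}{170}\right)} - 15 = \frac{1}{2} \left(-170\right) \left(\frac{1}{170} - - \frac{i \sqrt{170}}{28900}\right) - 15 = \frac{1}{2} \left(-170\right) \left(\frac{1}{170} + \frac{i \sqrt{170}}{28900}\right) - 15 = \left(- \frac{1}{2} - \frac{i \sqrt{170}}{340}\right) - 15 = - \frac{31}{2} - \frac{i \sqrt{170}}{340}$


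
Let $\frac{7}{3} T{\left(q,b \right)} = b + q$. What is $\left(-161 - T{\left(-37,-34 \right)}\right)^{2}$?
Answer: $\frac{835396}{49} \approx 17049.0$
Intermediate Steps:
$T{\left(q,b \right)} = \frac{3 b}{7} + \frac{3 q}{7}$ ($T{\left(q,b \right)} = \frac{3 \left(b + q\right)}{7} = \frac{3 b}{7} + \frac{3 q}{7}$)
$\left(-161 - T{\left(-37,-34 \right)}\right)^{2} = \left(-161 - \left(\frac{3}{7} \left(-34\right) + \frac{3}{7} \left(-37\right)\right)\right)^{2} = \left(-161 - \left(- \frac{102}{7} - \frac{111}{7}\right)\right)^{2} = \left(-161 - - \frac{213}{7}\right)^{2} = \left(-161 + \frac{213}{7}\right)^{2} = \left(- \frac{914}{7}\right)^{2} = \frac{835396}{49}$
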